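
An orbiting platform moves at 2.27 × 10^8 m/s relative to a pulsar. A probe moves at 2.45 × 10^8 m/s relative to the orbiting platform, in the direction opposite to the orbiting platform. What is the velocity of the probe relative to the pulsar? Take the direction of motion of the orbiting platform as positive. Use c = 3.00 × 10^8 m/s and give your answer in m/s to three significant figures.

In units of c (dividing by 3.00 × 10^8 m/s): v = 0.757, u' = -0.817.
u = (u' + v)/(1 + u'v/c²):
u = (-0.817 + 0.757) / (1 + (-0.817)·0.757) = -0.0600/0.3821 = -0.1570
(Galilean addition would give -0.060c.)
Converting back: u = -0.1570 × 3.00 × 10^8 m/s.

-4.71 × 10^7 m/s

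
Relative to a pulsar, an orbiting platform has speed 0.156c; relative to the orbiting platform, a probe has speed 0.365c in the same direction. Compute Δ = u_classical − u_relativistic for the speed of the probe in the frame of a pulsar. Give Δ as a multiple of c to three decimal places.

Galilean: u_cl = 0.365 + 0.156 = 0.5210.
Relativistic: u_rel = (0.365 + 0.156) / (1 + 0.365·0.156) = 0.5210/1.0569 = 0.4929.
Δ = 0.5210 − 0.4929 = 0.0281.

Δ = 0.028c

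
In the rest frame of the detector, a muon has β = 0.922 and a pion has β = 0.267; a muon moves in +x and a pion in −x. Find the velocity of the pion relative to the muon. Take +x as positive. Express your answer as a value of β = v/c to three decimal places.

β = -0.954

β_A = 0.922, β_B = -0.267.
Transform to A's frame with the inverse velocity-addition law: u' = (u − v)/(1 − uv/c²), taking u = β_B and v = β_A.
u' = (-0.267 − 0.922) / (1 − (0.922)(-0.267)) = -1.1890/1.2462 = -0.9541.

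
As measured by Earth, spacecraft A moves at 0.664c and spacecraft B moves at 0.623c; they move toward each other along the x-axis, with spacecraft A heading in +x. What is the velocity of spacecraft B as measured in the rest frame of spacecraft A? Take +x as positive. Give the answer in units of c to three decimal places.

β_A = 0.664, β_B = -0.623.
Transform to A's frame with the inverse velocity-addition law: u' = (u − v)/(1 − uv/c²), taking u = β_B and v = β_A.
u' = (-0.623 − 0.664) / (1 − (0.664)(-0.623)) = -1.2870/1.4137 = -0.9104.

-0.910c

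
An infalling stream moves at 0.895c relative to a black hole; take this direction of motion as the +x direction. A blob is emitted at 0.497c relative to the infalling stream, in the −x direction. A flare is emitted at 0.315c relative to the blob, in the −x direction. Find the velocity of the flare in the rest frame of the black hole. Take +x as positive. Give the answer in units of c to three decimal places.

Apply u = (u' + v)/(1 + u'v/c²) successively, working outward toward the black hole.
Start: velocity of the infalling stream relative to the black hole = 0.8950c.
Compose with the blob (u' = -0.497 in the infalling stream frame): u_1 = (-0.497 + 0.895) / (1 + (-0.497)·0.895) = 0.3980/0.5552 = 0.7169.
Compose with the flare (u' = -0.315 in the blob frame): u_2 = (-0.315 + 0.717) / (1 + (-0.315)·0.717) = 0.4019/0.7742 = 0.5191.

+0.519c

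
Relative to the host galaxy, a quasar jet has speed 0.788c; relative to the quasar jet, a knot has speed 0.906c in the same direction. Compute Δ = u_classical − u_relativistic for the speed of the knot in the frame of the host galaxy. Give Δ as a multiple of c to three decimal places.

Δ = 0.706c

Galilean: u_cl = 0.906 + 0.788 = 1.6940.
Relativistic: u_rel = (0.906 + 0.788) / (1 + 0.906·0.788) = 1.6940/1.7139 = 0.9884.
Δ = 1.6940 − 0.9884 = 0.7056.
(The classical prediction exceeds c; the relativistic result does not.)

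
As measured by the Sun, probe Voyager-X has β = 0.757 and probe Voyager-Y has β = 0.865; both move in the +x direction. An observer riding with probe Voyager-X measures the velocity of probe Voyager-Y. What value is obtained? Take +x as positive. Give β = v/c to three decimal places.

β_A = 0.757, β_B = 0.865.
Transform to A's frame with the inverse velocity-addition law: u' = (u − v)/(1 − uv/c²), taking u = β_B and v = β_A.
u' = (0.865 − 0.757) / (1 − (0.757)(0.865)) = 0.1080/0.3452 = 0.3129.

β = +0.313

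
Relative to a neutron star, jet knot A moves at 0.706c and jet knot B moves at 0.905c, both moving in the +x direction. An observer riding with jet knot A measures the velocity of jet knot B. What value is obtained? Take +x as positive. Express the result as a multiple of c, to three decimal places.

+0.551c

β_A = 0.706, β_B = 0.905.
Transform to A's frame with the inverse velocity-addition law: u' = (u − v)/(1 − uv/c²), taking u = β_B and v = β_A.
u' = (0.905 − 0.706) / (1 − (0.706)(0.905)) = 0.1990/0.3611 = 0.5511.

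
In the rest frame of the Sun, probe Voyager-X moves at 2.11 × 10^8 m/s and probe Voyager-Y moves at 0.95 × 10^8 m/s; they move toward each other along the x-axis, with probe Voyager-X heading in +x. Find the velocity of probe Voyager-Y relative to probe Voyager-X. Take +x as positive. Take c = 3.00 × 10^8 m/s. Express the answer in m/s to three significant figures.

-2.50 × 10^8 m/s

β_A = 0.703, β_B = -0.317 (dividing each by c = 3.00 × 10^8 m/s).
Transform to A's frame with the inverse velocity-addition law: u' = (u − v)/(1 − uv/c²), taking u = β_B and v = β_A.
u' = (-0.317 − 0.703) / (1 − (0.703)(-0.317)) = -1.0200/1.2227 = -0.8342.
u' = -0.8342 × 3.00 × 10^8 m/s.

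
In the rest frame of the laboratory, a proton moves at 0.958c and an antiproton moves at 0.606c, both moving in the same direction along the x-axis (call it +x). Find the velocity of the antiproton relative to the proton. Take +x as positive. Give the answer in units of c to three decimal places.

β_A = 0.958, β_B = 0.606.
Transform to A's frame with the inverse velocity-addition law: u' = (u − v)/(1 − uv/c²), taking u = β_B and v = β_A.
u' = (0.606 − 0.958) / (1 − (0.958)(0.606)) = -0.3520/0.4195 = -0.8392.

-0.839c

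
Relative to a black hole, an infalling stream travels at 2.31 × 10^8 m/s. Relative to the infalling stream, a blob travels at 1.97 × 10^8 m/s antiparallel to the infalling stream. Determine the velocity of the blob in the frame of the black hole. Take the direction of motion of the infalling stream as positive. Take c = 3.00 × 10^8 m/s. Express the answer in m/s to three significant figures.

+6.88 × 10^7 m/s

In units of c (dividing by 3.00 × 10^8 m/s): v = 0.770, u' = -0.657.
u = (u' + v)/(1 + u'v/c²):
u = (-0.657 + 0.770) / (1 + (-0.657)·0.770) = 0.1133/0.4944 = 0.2292
Converting back: u = 0.2292 × 3.00 × 10^8 m/s.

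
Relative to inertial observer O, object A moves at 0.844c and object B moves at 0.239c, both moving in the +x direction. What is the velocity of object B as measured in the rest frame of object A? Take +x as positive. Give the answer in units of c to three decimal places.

-0.758c

β_A = 0.844, β_B = 0.239.
Transform to A's frame with the inverse velocity-addition law: u' = (u − v)/(1 − uv/c²), taking u = β_B and v = β_A.
u' = (0.239 − 0.844) / (1 − (0.844)(0.239)) = -0.6050/0.7983 = -0.7579.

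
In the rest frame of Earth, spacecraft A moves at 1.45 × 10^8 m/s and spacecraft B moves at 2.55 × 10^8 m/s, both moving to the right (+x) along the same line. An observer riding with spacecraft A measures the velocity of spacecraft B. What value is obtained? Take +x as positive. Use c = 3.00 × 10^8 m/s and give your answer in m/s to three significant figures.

β_A = 0.483, β_B = 0.850 (dividing each by c = 3.00 × 10^8 m/s).
Transform to A's frame with the inverse velocity-addition law: u' = (u − v)/(1 − uv/c²), taking u = β_B and v = β_A.
u' = (0.850 − 0.483) / (1 − (0.483)(0.850)) = 0.3667/0.5892 = 0.6223.
u' = 0.6223 × 3.00 × 10^8 m/s.

+1.87 × 10^8 m/s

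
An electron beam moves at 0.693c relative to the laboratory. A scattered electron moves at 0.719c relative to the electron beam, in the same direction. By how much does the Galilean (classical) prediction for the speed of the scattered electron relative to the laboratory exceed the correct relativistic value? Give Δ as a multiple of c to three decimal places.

Δ = 0.470c

Galilean: u_cl = 0.719 + 0.693 = 1.4120.
Relativistic: u_rel = (0.719 + 0.693) / (1 + 0.719·0.693) = 1.4120/1.4983 = 0.9424.
Δ = 1.4120 − 0.9424 = 0.4696.
(The classical prediction exceeds c; the relativistic result does not.)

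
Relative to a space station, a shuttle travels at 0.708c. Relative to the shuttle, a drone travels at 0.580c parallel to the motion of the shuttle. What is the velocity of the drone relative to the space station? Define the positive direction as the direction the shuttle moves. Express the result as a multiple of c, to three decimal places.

With v = 0.708 and u' = 0.580 (in units of c),
u = (u' + v)/(1 + u'v/c²):
u = (0.580 + 0.708) / (1 + 0.580·0.708) = 1.2880/1.4106 = 0.9131

0.913c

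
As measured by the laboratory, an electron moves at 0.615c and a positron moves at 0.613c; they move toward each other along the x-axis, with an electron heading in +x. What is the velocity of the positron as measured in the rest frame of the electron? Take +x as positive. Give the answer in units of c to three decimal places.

β_A = 0.615, β_B = -0.613.
Transform to A's frame with the inverse velocity-addition law: u' = (u − v)/(1 − uv/c²), taking u = β_B and v = β_A.
u' = (-0.613 − 0.615) / (1 − (0.615)(-0.613)) = -1.2280/1.3770 = -0.8918.

-0.892c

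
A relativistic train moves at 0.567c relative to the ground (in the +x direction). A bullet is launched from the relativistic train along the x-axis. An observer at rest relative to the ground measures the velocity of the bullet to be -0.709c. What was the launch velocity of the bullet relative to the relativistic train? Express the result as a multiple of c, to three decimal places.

Invert the composition law: u' = (u − v)/(1 − uv/c²).
u' = (-0.709 − 0.567) / (1 − (-0.709)(0.567)) = -1.2760/1.4020 = -0.9101.

-0.910c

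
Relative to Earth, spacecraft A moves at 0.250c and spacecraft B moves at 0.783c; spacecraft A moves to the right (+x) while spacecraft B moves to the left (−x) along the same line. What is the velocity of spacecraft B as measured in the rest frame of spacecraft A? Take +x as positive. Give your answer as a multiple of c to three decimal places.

-0.864c

β_A = 0.250, β_B = -0.783.
Transform to A's frame with the inverse velocity-addition law: u' = (u − v)/(1 − uv/c²), taking u = β_B and v = β_A.
u' = (-0.783 − 0.250) / (1 − (0.250)(-0.783)) = -1.0330/1.1958 = -0.8639.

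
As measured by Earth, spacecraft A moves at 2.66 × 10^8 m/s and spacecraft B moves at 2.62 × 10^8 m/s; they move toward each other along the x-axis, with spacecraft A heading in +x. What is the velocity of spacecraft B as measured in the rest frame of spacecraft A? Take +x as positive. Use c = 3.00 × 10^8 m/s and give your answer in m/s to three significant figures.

-2.98 × 10^8 m/s

β_A = 0.887, β_B = -0.873 (dividing each by c = 3.00 × 10^8 m/s).
Transform to A's frame with the inverse velocity-addition law: u' = (u − v)/(1 − uv/c²), taking u = β_B and v = β_A.
u' = (-0.873 − 0.887) / (1 − (0.887)(-0.873)) = -1.7600/1.7744 = -0.9919.
u' = -0.9919 × 3.00 × 10^8 m/s.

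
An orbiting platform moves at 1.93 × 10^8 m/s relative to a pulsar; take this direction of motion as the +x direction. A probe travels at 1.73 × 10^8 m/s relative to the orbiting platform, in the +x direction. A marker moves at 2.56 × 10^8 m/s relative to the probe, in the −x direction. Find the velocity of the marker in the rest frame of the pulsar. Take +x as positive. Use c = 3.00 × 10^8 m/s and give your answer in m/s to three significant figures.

+4.55 × 10^7 m/s

Apply u = (u' + v)/(1 + u'v/c²) successively, working outward toward the pulsar.
(Dividing each given speed by c = 3.00 × 10^8 m/s to work in units of c.)
Start: velocity of the orbiting platform relative to the pulsar = 0.6433c.
Compose with the probe (u' = 0.577 in the orbiting platform frame): u_1 = (0.577 + 0.643) / (1 + 0.577·0.643) = 1.2200/1.3710 = 0.8899.
Compose with the marker (u' = -0.853 in the probe frame): u_2 = (-0.853 + 0.890) / (1 + (-0.853)·0.890) = 0.0365/0.2406 = 0.1518.
So u = 0.1518 × 3.00 × 10^8 m/s.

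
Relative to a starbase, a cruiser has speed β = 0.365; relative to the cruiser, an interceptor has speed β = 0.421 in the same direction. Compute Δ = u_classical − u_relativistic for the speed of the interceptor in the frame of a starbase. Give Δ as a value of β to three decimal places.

Galilean: u_cl = 0.421 + 0.365 = 0.7860.
Relativistic: u_rel = (0.421 + 0.365) / (1 + 0.421·0.365) = 0.7860/1.1537 = 0.6813.
Δ = 0.7860 − 0.6813 = 0.1047.

Δ = 0.105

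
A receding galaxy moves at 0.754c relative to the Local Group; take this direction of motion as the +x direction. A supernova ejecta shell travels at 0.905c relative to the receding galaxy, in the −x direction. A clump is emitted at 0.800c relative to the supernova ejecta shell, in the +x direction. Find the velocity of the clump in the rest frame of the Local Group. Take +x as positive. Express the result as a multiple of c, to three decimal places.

+0.524c

Apply u = (u' + v)/(1 + u'v/c²) successively, working outward toward the Local Group.
Start: velocity of the receding galaxy relative to the Local Group = 0.7540c.
Compose with the supernova ejecta shell (u' = -0.905 in the receding galaxy frame): u_1 = (-0.905 + 0.754) / (1 + (-0.905)·0.754) = -0.1510/0.3176 = -0.4754.
Compose with the clump (u' = 0.800 in the supernova ejecta shell frame): u_2 = (0.800 + (-0.475)) / (1 + 0.800·(-0.475)) = 0.3246/0.6197 = 0.5238.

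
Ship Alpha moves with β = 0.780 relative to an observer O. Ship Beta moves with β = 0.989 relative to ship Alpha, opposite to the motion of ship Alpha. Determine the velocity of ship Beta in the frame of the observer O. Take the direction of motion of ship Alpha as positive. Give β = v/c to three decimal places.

With v = 0.780 and u' = -0.989 (in units of c),
u = (u' + v)/(1 + u'v/c²):
u = (-0.989 + 0.780) / (1 + (-0.989)·0.780) = -0.2090/0.2286 = -0.9143
(Galilean addition would give -0.209c.)

β = -0.914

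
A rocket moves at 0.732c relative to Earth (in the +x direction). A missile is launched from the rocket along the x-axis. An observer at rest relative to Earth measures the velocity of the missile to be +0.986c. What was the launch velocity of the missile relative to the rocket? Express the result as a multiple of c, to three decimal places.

+0.913c

Invert the composition law: u' = (u − v)/(1 − uv/c²).
u' = (0.986 − 0.732) / (1 − (0.986)(0.732)) = 0.2540/0.2782 = 0.9129.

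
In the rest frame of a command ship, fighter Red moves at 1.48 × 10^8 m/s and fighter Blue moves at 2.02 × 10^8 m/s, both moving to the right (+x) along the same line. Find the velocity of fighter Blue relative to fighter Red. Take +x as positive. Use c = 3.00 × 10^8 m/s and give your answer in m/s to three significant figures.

+8.09 × 10^7 m/s

β_A = 0.493, β_B = 0.673 (dividing each by c = 3.00 × 10^8 m/s).
Transform to A's frame with the inverse velocity-addition law: u' = (u − v)/(1 − uv/c²), taking u = β_B and v = β_A.
u' = (0.673 − 0.493) / (1 − (0.493)(0.673)) = 0.1800/0.6678 = 0.2695.
u' = 0.2695 × 3.00 × 10^8 m/s.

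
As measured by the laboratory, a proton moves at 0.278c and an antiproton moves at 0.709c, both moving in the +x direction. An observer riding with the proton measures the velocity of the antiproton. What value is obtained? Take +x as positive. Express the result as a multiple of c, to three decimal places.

β_A = 0.278, β_B = 0.709.
Transform to A's frame with the inverse velocity-addition law: u' = (u − v)/(1 − uv/c²), taking u = β_B and v = β_A.
u' = (0.709 − 0.278) / (1 − (0.278)(0.709)) = 0.4310/0.8029 = 0.5368.

+0.537c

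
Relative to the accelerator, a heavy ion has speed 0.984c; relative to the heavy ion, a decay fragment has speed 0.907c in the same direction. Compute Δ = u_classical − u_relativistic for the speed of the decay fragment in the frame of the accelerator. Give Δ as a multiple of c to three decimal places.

Δ = 0.892c

Galilean: u_cl = 0.907 + 0.984 = 1.8910.
Relativistic: u_rel = (0.907 + 0.984) / (1 + 0.907·0.984) = 1.8910/1.8925 = 0.9992.
Δ = 1.8910 − 0.9992 = 0.8918.
(The classical prediction exceeds c; the relativistic result does not.)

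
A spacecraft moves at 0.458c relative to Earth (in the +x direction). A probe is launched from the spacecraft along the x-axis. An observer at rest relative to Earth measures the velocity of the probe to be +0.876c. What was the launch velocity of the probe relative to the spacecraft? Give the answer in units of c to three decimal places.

+0.698c

Invert the composition law: u' = (u − v)/(1 − uv/c²).
u' = (0.876 − 0.458) / (1 − (0.876)(0.458)) = 0.4180/0.5988 = 0.6981.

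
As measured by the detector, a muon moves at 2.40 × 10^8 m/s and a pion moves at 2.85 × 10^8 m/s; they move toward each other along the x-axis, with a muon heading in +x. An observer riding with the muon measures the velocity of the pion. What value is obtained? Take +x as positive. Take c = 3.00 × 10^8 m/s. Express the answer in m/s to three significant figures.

β_A = 0.800, β_B = -0.950 (dividing each by c = 3.00 × 10^8 m/s).
Transform to A's frame with the inverse velocity-addition law: u' = (u − v)/(1 − uv/c²), taking u = β_B and v = β_A.
u' = (-0.950 − 0.800) / (1 − (0.800)(-0.950)) = -1.7500/1.7600 = -0.9943.
u' = -0.9943 × 3.00 × 10^8 m/s.

-2.98 × 10^8 m/s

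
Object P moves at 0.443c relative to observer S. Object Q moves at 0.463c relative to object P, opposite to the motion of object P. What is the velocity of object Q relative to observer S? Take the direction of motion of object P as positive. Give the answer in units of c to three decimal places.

With v = 0.443 and u' = -0.463 (in units of c),
u = (u' + v)/(1 + u'v/c²):
u = (-0.463 + 0.443) / (1 + (-0.463)·0.443) = -0.0200/0.7949 = -0.0252
(Galilean addition would give -0.020c.)

-0.025c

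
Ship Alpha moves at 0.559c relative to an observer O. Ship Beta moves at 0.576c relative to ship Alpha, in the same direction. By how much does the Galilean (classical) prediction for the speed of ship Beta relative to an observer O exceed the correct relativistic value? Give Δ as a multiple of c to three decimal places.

Galilean: u_cl = 0.576 + 0.559 = 1.1350.
Relativistic: u_rel = (0.576 + 0.559) / (1 + 0.576·0.559) = 1.1350/1.3220 = 0.8586.
Δ = 1.1350 − 0.8586 = 0.2764.
(The classical prediction exceeds c; the relativistic result does not.)

Δ = 0.276c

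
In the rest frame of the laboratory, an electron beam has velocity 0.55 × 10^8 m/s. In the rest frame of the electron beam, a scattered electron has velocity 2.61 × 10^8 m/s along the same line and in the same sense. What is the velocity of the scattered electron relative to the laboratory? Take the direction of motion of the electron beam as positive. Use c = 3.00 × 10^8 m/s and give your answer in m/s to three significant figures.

In units of c (dividing by 3.00 × 10^8 m/s): v = 0.183, u' = 0.870.
u = (u' + v)/(1 + u'v/c²):
u = (0.870 + 0.183) / (1 + 0.870·0.183) = 1.0533/1.1595 = 0.9084
(Galilean addition would give +1.053c, exceeding c.)
Converting back: u = 0.9084 × 3.00 × 10^8 m/s.

2.73 × 10^8 m/s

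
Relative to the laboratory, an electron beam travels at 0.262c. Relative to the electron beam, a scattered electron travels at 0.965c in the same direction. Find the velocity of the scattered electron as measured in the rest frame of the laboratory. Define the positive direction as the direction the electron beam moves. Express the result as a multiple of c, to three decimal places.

0.979c

With v = 0.262 and u' = 0.965 (in units of c),
u = (u' + v)/(1 + u'v/c²):
u = (0.965 + 0.262) / (1 + 0.965·0.262) = 1.2270/1.2528 = 0.9794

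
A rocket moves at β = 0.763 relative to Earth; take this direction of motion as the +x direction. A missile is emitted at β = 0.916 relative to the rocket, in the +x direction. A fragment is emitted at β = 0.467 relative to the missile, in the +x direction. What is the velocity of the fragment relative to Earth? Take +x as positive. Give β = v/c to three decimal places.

Apply u = (u' + v)/(1 + u'v/c²) successively, working outward toward Earth.
Start: velocity of the rocket relative to Earth = 0.7630c.
Compose with the missile (u' = 0.916 in the rocket frame): u_1 = (0.916 + 0.763) / (1 + 0.916·0.763) = 1.6790/1.6989 = 0.9883.
Compose with the fragment (u' = 0.467 in the missile frame): u_2 = (0.467 + 0.988) / (1 + 0.467·0.988) = 1.4553/1.4615 = 0.9957.

β = 0.996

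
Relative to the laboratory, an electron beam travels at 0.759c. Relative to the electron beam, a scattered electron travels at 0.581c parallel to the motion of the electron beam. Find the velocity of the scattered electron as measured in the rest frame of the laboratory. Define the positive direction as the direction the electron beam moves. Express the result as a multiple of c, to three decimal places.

0.930c

With v = 0.759 and u' = 0.581 (in units of c),
u = (u' + v)/(1 + u'v/c²):
u = (0.581 + 0.759) / (1 + 0.581·0.759) = 1.3400/1.4410 = 0.9299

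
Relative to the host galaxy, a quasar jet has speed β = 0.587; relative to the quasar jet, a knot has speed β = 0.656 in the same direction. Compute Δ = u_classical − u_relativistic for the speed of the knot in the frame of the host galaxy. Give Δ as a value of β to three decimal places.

Galilean: u_cl = 0.656 + 0.587 = 1.2430.
Relativistic: u_rel = (0.656 + 0.587) / (1 + 0.656·0.587) = 1.2430/1.3851 = 0.8974.
Δ = 1.2430 − 0.8974 = 0.3456.
(The classical prediction exceeds c; the relativistic result does not.)

Δ = 0.346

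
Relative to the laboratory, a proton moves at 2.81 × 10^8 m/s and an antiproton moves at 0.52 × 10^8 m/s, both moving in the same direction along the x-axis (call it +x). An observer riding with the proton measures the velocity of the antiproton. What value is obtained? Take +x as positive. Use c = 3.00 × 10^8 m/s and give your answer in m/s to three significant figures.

β_A = 0.937, β_B = 0.173 (dividing each by c = 3.00 × 10^8 m/s).
Transform to A's frame with the inverse velocity-addition law: u' = (u − v)/(1 − uv/c²), taking u = β_B and v = β_A.
u' = (0.173 − 0.937) / (1 − (0.937)(0.173)) = -0.7633/0.8376 = -0.9113.
u' = -0.9113 × 3.00 × 10^8 m/s.

-2.73 × 10^8 m/s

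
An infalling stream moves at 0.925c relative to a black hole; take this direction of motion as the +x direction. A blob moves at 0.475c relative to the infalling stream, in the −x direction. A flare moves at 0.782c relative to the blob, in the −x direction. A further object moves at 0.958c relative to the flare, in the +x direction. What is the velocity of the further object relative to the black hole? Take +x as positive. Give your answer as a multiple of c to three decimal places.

Apply u = (u' + v)/(1 + u'v/c²) successively, working outward toward the black hole.
Start: velocity of the infalling stream relative to the black hole = 0.9250c.
Compose with the blob (u' = -0.475 in the infalling stream frame): u_1 = (-0.475 + 0.925) / (1 + (-0.475)·0.925) = 0.4500/0.5606 = 0.8027.
Compose with the flare (u' = -0.782 in the blob frame): u_2 = (-0.782 + 0.803) / (1 + (-0.782)·0.803) = 0.0207/0.3723 = 0.0555.
Compose with the further object (u' = 0.958 in the flare frame): u_3 = (0.958 + 0.056) / (1 + 0.958·0.056) = 1.0135/1.0532 = 0.9623.

+0.962c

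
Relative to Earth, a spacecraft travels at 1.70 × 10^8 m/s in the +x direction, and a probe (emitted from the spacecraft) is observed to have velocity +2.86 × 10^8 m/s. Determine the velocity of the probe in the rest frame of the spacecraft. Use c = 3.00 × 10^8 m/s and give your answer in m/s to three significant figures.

v = 0.567c, u = 0.953c.
Invert the composition law: u' = (u − v)/(1 − uv/c²).
u' = (0.953 − 0.567) / (1 − (0.953)(0.567)) = 0.3867/0.4598 = 0.8410.
u' = 0.8410 × 3.00 × 10^8 m/s.

+2.52 × 10^8 m/s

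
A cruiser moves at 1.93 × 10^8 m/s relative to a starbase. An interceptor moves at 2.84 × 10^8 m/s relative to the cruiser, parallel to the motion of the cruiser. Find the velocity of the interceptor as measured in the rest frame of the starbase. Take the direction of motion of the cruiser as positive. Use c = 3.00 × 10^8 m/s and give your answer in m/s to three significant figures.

In units of c (dividing by 3.00 × 10^8 m/s): v = 0.643, u' = 0.947.
u = (u' + v)/(1 + u'v/c²):
u = (0.947 + 0.643) / (1 + 0.947·0.643) = 1.5900/1.6090 = 0.9882
(Galilean addition would give +1.590c, exceeding c.)
Converting back: u = 0.9882 × 3.00 × 10^8 m/s.

2.96 × 10^8 m/s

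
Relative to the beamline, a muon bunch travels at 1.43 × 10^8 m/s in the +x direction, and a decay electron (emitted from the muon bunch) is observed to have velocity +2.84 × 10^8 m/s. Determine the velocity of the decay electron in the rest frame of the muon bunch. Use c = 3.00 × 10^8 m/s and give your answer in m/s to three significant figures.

v = 0.477c, u = 0.947c.
Invert the composition law: u' = (u − v)/(1 − uv/c²).
u' = (0.947 − 0.477) / (1 − (0.947)(0.477)) = 0.4700/0.5488 = 0.8565.
u' = 0.8565 × 3.00 × 10^8 m/s.

+2.57 × 10^8 m/s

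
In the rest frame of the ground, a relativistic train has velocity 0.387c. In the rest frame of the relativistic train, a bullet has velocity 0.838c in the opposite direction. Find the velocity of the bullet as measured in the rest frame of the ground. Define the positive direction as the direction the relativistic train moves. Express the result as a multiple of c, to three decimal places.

-0.667c

With v = 0.387 and u' = -0.838 (in units of c),
u = (u' + v)/(1 + u'v/c²):
u = (-0.838 + 0.387) / (1 + (-0.838)·0.387) = -0.4510/0.6757 = -0.6675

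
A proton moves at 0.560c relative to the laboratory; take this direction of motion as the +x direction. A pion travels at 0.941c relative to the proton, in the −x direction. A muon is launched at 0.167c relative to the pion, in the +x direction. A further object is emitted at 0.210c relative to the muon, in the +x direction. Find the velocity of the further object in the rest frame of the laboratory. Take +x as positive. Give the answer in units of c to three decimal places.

-0.624c

Apply u = (u' + v)/(1 + u'v/c²) successively, working outward toward the laboratory.
Start: velocity of the proton relative to the laboratory = 0.5600c.
Compose with the pion (u' = -0.941 in the proton frame): u_1 = (-0.941 + 0.560) / (1 + (-0.941)·0.560) = -0.3810/0.4730 = -0.8054.
Compose with the muon (u' = 0.167 in the pion frame): u_2 = (0.167 + (-0.805)) / (1 + 0.167·(-0.805)) = -0.6384/0.8655 = -0.7376.
Compose with the further object (u' = 0.210 in the muon frame): u_3 = (0.210 + (-0.738)) / (1 + 0.210·(-0.738)) = -0.5276/0.8451 = -0.6244.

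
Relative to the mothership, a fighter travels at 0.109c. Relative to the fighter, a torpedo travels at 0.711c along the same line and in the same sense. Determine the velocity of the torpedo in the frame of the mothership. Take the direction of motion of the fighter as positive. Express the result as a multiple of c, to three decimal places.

With v = 0.109 and u' = 0.711 (in units of c),
u = (u' + v)/(1 + u'v/c²):
u = (0.711 + 0.109) / (1 + 0.711·0.109) = 0.8200/1.0775 = 0.7610

0.761c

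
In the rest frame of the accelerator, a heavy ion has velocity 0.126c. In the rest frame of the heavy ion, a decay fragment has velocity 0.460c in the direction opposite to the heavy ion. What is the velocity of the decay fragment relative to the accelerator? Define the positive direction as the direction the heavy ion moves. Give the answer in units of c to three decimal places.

With v = 0.126 and u' = -0.460 (in units of c),
u = (u' + v)/(1 + u'v/c²):
u = (-0.460 + 0.126) / (1 + (-0.460)·0.126) = -0.3340/0.9420 = -0.3545
(Galilean addition would give -0.334c.)

-0.355c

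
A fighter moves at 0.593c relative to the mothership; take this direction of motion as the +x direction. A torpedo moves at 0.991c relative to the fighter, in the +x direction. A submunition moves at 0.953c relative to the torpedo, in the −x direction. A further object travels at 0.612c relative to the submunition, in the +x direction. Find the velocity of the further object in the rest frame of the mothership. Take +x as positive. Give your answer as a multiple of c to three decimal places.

+0.977c

Apply u = (u' + v)/(1 + u'v/c²) successively, working outward toward the mothership.
Start: velocity of the fighter relative to the mothership = 0.5930c.
Compose with the torpedo (u' = 0.991 in the fighter frame): u_1 = (0.991 + 0.593) / (1 + 0.991·0.593) = 1.5840/1.5877 = 0.9977.
Compose with the submunition (u' = -0.953 in the torpedo frame): u_2 = (-0.953 + 0.998) / (1 + (-0.953)·0.998) = 0.0447/0.0492 = 0.9084.
Compose with the further object (u' = 0.612 in the submunition frame): u_3 = (0.612 + 0.908) / (1 + 0.612·0.908) = 1.5204/1.5559 = 0.9772.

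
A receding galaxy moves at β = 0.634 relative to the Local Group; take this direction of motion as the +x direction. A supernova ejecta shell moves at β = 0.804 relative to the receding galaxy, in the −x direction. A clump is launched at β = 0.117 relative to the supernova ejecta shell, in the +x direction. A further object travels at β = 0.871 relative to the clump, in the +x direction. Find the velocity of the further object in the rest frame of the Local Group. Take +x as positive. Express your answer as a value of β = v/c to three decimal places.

Apply u = (u' + v)/(1 + u'v/c²) successively, working outward toward the Local Group.
Start: velocity of the receding galaxy relative to the Local Group = 0.6340c.
Compose with the supernova ejecta shell (u' = -0.804 in the receding galaxy frame): u_1 = (-0.804 + 0.634) / (1 + (-0.804)·0.634) = -0.1700/0.4903 = -0.3468.
Compose with the clump (u' = 0.117 in the supernova ejecta shell frame): u_2 = (0.117 + (-0.347)) / (1 + 0.117·(-0.347)) = -0.2298/0.9594 = -0.2395.
Compose with the further object (u' = 0.871 in the clump frame): u_3 = (0.871 + (-0.239)) / (1 + 0.871·(-0.239)) = 0.6315/0.7914 = 0.7980.

β = +0.798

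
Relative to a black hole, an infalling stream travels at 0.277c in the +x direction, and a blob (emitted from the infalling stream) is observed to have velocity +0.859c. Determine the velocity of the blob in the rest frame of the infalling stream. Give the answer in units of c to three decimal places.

Invert the composition law: u' = (u − v)/(1 − uv/c²).
u' = (0.859 − 0.277) / (1 − (0.859)(0.277)) = 0.5820/0.7621 = 0.7637.

+0.764c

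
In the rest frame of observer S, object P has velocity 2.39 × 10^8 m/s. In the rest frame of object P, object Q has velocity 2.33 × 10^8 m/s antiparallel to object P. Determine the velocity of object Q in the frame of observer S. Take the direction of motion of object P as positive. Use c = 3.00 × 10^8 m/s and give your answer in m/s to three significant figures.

In units of c (dividing by 3.00 × 10^8 m/s): v = 0.797, u' = -0.777.
u = (u' + v)/(1 + u'v/c²):
u = (-0.777 + 0.797) / (1 + (-0.777)·0.797) = 0.0200/0.3813 = 0.0525
Converting back: u = 0.0525 × 3.00 × 10^8 m/s.

+1.57 × 10^7 m/s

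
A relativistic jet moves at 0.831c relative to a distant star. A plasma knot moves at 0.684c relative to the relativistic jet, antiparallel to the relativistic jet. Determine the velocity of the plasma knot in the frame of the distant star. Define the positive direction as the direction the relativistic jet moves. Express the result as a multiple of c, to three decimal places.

With v = 0.831 and u' = -0.684 (in units of c),
u = (u' + v)/(1 + u'v/c²):
u = (-0.684 + 0.831) / (1 + (-0.684)·0.831) = 0.1470/0.4316 = 0.3406

+0.341c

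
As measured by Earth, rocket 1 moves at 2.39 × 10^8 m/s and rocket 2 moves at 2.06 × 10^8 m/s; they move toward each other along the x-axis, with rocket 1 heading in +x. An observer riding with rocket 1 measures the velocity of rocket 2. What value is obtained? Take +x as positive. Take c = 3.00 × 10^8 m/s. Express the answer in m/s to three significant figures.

-2.88 × 10^8 m/s

β_A = 0.797, β_B = -0.687 (dividing each by c = 3.00 × 10^8 m/s).
Transform to A's frame with the inverse velocity-addition law: u' = (u − v)/(1 − uv/c²), taking u = β_B and v = β_A.
u' = (-0.687 − 0.797) / (1 − (0.797)(-0.687)) = -1.4833/1.5470 = -0.9588.
u' = -0.9588 × 3.00 × 10^8 m/s.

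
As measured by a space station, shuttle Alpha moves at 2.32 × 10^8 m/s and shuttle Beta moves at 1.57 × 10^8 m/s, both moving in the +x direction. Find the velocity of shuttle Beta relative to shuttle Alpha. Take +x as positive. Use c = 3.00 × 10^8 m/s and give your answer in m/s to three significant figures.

-1.26 × 10^8 m/s

β_A = 0.773, β_B = 0.523 (dividing each by c = 3.00 × 10^8 m/s).
Transform to A's frame with the inverse velocity-addition law: u' = (u − v)/(1 − uv/c²), taking u = β_B and v = β_A.
u' = (0.523 − 0.773) / (1 − (0.773)(0.523)) = -0.2500/0.5953 = -0.4200.
u' = -0.4200 × 3.00 × 10^8 m/s.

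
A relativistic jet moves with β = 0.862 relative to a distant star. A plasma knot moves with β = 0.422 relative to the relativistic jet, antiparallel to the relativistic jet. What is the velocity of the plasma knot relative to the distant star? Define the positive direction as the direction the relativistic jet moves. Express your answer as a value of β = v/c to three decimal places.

β = +0.692

With v = 0.862 and u' = -0.422 (in units of c),
u = (u' + v)/(1 + u'v/c²):
u = (-0.422 + 0.862) / (1 + (-0.422)·0.862) = 0.4400/0.6362 = 0.6916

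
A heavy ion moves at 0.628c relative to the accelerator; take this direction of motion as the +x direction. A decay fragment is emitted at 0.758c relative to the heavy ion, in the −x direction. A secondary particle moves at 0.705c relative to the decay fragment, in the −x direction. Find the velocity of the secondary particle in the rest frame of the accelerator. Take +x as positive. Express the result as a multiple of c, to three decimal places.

-0.811c

Apply u = (u' + v)/(1 + u'v/c²) successively, working outward toward the accelerator.
Start: velocity of the heavy ion relative to the accelerator = 0.6280c.
Compose with the decay fragment (u' = -0.758 in the heavy ion frame): u_1 = (-0.758 + 0.628) / (1 + (-0.758)·0.628) = -0.1300/0.5240 = -0.2481.
Compose with the secondary particle (u' = -0.705 in the decay fragment frame): u_2 = (-0.705 + (-0.248)) / (1 + (-0.705)·(-0.248)) = -0.9531/1.1749 = -0.8112.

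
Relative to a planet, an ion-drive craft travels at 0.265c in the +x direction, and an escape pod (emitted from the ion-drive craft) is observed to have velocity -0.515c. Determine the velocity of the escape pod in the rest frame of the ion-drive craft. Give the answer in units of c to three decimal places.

Invert the composition law: u' = (u − v)/(1 − uv/c²).
u' = (-0.515 − 0.265) / (1 − (-0.515)(0.265)) = -0.7800/1.1365 = -0.6863.

-0.686c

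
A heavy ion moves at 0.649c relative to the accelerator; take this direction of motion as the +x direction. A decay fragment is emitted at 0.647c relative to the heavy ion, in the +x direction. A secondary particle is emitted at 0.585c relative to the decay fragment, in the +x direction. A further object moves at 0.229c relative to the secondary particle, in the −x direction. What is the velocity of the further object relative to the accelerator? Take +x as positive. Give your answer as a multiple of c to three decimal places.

Apply u = (u' + v)/(1 + u'v/c²) successively, working outward toward the accelerator.
Start: velocity of the heavy ion relative to the accelerator = 0.6490c.
Compose with the decay fragment (u' = 0.647 in the heavy ion frame): u_1 = (0.647 + 0.649) / (1 + 0.647·0.649) = 1.2960/1.4199 = 0.9127.
Compose with the secondary particle (u' = 0.585 in the decay fragment frame): u_2 = (0.585 + 0.913) / (1 + 0.585·0.913) = 1.4977/1.5340 = 0.9764.
Compose with the further object (u' = -0.229 in the secondary particle frame): u_3 = (-0.229 + 0.976) / (1 + (-0.229)·0.976) = 0.7474/0.7764 = 0.9626.

+0.963c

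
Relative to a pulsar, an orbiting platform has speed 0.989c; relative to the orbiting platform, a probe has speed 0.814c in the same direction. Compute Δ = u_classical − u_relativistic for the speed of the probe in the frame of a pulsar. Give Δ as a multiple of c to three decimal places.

Δ = 0.804c

Galilean: u_cl = 0.814 + 0.989 = 1.8030.
Relativistic: u_rel = (0.814 + 0.989) / (1 + 0.814·0.989) = 1.8030/1.8050 = 0.9989.
Δ = 1.8030 − 0.9989 = 0.8041.
(The classical prediction exceeds c; the relativistic result does not.)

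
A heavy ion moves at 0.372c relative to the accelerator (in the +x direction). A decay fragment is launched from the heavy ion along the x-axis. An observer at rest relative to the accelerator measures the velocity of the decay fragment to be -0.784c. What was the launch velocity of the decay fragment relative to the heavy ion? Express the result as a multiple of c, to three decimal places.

-0.895c

Invert the composition law: u' = (u − v)/(1 − uv/c²).
u' = (-0.784 − 0.372) / (1 − (-0.784)(0.372)) = -1.1560/1.2916 = -0.8950.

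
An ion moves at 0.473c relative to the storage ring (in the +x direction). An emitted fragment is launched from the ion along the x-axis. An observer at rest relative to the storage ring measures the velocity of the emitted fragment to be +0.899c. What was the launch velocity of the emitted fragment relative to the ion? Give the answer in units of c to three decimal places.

+0.741c

Invert the composition law: u' = (u − v)/(1 − uv/c²).
u' = (0.899 − 0.473) / (1 − (0.899)(0.473)) = 0.4260/0.5748 = 0.7412.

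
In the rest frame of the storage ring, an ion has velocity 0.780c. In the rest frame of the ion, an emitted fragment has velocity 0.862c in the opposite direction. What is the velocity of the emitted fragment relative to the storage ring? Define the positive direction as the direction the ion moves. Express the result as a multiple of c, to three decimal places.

With v = 0.780 and u' = -0.862 (in units of c),
u = (u' + v)/(1 + u'v/c²):
u = (-0.862 + 0.780) / (1 + (-0.862)·0.780) = -0.0820/0.3276 = -0.2503

-0.250c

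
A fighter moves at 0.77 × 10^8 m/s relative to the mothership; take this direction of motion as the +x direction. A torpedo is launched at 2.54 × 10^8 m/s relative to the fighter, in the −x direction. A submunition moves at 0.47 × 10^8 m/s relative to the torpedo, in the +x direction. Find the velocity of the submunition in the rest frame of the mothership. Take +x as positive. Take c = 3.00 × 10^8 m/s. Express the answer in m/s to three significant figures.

Apply u = (u' + v)/(1 + u'v/c²) successively, working outward toward the mothership.
(Dividing each given speed by c = 3.00 × 10^8 m/s to work in units of c.)
Start: velocity of the fighter relative to the mothership = 0.2567c.
Compose with the torpedo (u' = -0.847 in the fighter frame): u_1 = (-0.847 + 0.257) / (1 + (-0.847)·0.257) = -0.5900/0.7827 = -0.7538.
Compose with the submunition (u' = 0.157 in the torpedo frame): u_2 = (0.157 + (-0.754)) / (1 + 0.157·(-0.754)) = -0.5971/0.8819 = -0.6771.
So u = -0.6771 × 3.00 × 10^8 m/s.

-2.03 × 10^8 m/s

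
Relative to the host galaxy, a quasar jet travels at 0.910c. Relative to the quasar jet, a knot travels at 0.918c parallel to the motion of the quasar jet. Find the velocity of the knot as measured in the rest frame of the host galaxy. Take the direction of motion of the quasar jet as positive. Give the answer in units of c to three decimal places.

With v = 0.910 and u' = 0.918 (in units of c),
u = (u' + v)/(1 + u'v/c²):
u = (0.918 + 0.910) / (1 + 0.918·0.910) = 1.8280/1.8354 = 0.9960

0.996c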